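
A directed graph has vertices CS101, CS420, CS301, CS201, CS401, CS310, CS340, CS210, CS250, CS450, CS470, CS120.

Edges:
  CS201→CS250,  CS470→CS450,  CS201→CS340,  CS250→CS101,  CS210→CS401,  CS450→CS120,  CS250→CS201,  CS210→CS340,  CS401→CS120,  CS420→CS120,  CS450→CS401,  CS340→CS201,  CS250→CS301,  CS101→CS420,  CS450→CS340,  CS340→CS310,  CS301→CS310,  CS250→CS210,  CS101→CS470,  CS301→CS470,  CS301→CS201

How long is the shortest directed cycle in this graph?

For each vertex v, BFS finds the shortest path from v back to v.
The shortest such closed walk is CS201 → CS340 → CS201, length 2.

2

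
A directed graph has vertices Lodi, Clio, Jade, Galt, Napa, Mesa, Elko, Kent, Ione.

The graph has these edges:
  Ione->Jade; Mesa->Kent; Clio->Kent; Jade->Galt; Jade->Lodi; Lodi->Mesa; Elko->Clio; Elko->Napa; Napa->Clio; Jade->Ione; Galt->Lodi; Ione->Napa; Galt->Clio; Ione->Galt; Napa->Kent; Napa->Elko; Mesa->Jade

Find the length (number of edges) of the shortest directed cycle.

For each vertex v, BFS finds the shortest path from v back to v.
The shortest such closed walk is Ione → Jade → Ione, length 2.

2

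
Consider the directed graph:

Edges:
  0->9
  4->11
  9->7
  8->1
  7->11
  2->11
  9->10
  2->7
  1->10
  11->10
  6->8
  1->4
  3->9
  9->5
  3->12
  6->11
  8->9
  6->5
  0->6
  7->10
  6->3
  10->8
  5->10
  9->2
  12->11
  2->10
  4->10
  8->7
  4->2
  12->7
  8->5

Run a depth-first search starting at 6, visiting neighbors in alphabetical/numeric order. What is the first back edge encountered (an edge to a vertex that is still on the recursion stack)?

DFS from 6 (visiting neighbors in alphabetical/numeric order); mark gray on enter, black on exit:
6 gray
  3 gray
    9 gray
      2 gray
        7 gray
          10 gray
            8 gray
              1 gray
                4 gray
                  4→2: 2 is gray → back edge
First back edge: 4 → 2.

4->2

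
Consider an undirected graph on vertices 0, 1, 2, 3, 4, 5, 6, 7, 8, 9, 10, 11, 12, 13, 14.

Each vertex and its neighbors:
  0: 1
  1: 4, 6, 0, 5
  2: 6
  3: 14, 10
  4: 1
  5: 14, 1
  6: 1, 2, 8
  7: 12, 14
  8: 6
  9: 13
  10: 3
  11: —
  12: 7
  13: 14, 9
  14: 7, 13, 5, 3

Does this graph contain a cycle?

DFS, tracking each vertex's parent; an edge to a visited non-parent vertex closes a cycle.
Start from 9:
visit 9 (parent –)
  visit 13 (parent 9)
    visit 14 (parent 13)
      visit 7 (parent 14)
        visit 12 (parent 7)
          12–7: parent, skip
        7–14: parent, skip
      14–13: parent, skip
      visit 5 (parent 14)
        5–14: parent, skip
        visit 1 (parent 5)
          visit 4 (parent 1)
            4–1: parent, skip
          visit 6 (parent 1)
            6–1: parent, skip
            visit 2 (parent 6)
              2–6: parent, skip
            visit 8 (parent 6)
              8–6: parent, skip
          visit 0 (parent 1)
            0–1: parent, skip
          1–5: parent, skip
      visit 3 (parent 14)
        3–14: parent, skip
        visit 10 (parent 3)
          10–3: parent, skip
    13–9: parent, skip
visit 11 (parent –)
No non-parent visited neighbor found — the graph is a forest.

No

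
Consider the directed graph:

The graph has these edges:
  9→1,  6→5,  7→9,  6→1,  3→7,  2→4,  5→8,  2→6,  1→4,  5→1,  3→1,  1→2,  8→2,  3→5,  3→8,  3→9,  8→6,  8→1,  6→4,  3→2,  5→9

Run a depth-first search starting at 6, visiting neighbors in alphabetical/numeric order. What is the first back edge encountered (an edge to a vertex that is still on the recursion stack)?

DFS from 6 (visiting neighbors in alphabetical/numeric order); mark gray on enter, black on exit:
6 gray
  1 gray
    2 gray
      4 gray
      4 black
      2→6: 6 is gray → back edge
First back edge: 2 → 6.

2→6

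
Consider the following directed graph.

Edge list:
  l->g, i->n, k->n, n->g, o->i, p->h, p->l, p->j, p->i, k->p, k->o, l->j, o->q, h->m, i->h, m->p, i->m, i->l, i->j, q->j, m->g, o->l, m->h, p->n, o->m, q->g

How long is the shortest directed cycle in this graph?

For each vertex v, BFS finds the shortest path from v back to v.
The shortest such closed walk is h → m → h, length 2.

2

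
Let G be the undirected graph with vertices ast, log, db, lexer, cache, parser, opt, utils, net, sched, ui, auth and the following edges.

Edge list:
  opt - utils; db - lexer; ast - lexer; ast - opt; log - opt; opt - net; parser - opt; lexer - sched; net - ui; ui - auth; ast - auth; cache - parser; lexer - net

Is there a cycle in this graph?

Yes

DFS, tracking each vertex's parent; an edge to a visited non-parent vertex closes a cycle.
Start from ast:
visit ast (parent –)
  visit opt (parent ast)
    visit log (parent opt)
      log–opt: parent, skip
    visit parser (parent opt)
      visit cache (parent parser)
        cache–parser: parent, skip
      parser–opt: parent, skip
    opt–ast: parent, skip
    visit utils (parent opt)
      utils–opt: parent, skip
    visit net (parent opt)
      visit ui (parent net)
        visit auth (parent ui)
          auth–ast: ast visited and ≠ parent → cycle
Cycle: ast – opt – net – ui – auth – ast.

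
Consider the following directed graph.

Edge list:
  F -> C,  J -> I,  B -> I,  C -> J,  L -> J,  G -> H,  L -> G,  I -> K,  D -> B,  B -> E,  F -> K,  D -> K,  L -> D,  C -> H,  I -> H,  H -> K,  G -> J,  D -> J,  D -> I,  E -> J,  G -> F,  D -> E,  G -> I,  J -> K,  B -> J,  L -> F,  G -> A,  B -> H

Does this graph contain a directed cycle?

No

DFS with white/gray/black marking, starting from I:
I gray
  K gray
  K black
  H gray
    H→K: K black — skip
  H black
I black
A gray
A black
B gray
  J gray
    J→I: I black — skip
    J→K: K black — skip
  J black
  E gray
    E→J: J black — skip
  E black
  B→I: I black — skip
  B→H: H black — skip
B black
C gray
  C→H: H black — skip
  C→J: J black — skip
C black
D gray
  D→E: E black — skip
  D→K: K black — skip
  D→J: J black — skip
  D→I: I black — skip
  D→B: B black — skip
D black
F gray
  F→C: C black — skip
  F→K: K black — skip
F black
G gray
  G→H: H black — skip
  G→I: I black — skip
  G→F: F black — skip
  G→A: A black — skip
  G→J: J black — skip
G black
L gray
  L→F: F black — skip
  L→J: J black — skip
  L→G: G black — skip
  L→D: D black — skip
L black
Every edge goes to a white or black vertex — no back edge, so the graph is acyclic.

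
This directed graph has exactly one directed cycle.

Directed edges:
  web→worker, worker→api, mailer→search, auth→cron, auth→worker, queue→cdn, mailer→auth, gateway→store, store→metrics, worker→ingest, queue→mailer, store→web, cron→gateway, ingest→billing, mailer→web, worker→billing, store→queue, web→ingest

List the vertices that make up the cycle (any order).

auth, cron, queue, store, mailer, gateway

DFS with gray/black marking from gateway:
gateway gray
  store gray
    metrics gray
    metrics black
    web gray
      ingest gray
        billing gray
        billing black
      ingest black
      worker gray
        api gray
        api black
        worker→ingest: ingest black — skip
        worker→billing: billing black — skip
      worker black
    web black
    queue gray
      cdn gray
      cdn black
      mailer gray
        search gray
        search black
        mailer→web: web black — skip
        auth gray
          auth→worker: worker black — skip
          cron gray
            cron→gateway: gateway is gray → back edge
Back edge closes the cycle gateway → store → queue → mailer → auth → cron → gateway; its vertices are {auth, cron, queue, store, mailer, gateway}.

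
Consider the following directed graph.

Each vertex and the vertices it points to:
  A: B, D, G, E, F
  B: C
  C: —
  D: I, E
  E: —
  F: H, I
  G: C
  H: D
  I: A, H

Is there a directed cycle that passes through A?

A is on a cycle iff A can reach itself via ≥1 edge.
A → D → I → A — yes.

Yes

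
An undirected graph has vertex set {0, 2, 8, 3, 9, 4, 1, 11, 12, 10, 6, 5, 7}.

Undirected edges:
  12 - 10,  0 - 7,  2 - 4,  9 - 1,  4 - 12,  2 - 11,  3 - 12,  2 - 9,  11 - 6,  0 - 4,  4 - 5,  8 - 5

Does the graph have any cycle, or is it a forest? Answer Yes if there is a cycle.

DFS, tracking each vertex's parent; an edge to a visited non-parent vertex closes a cycle.
Start from 0:
visit 0 (parent –)
  visit 4 (parent 0)
    4–0: parent, skip
    visit 2 (parent 4)
      2–4: parent, skip
      visit 9 (parent 2)
        visit 1 (parent 9)
          1–9: parent, skip
        9–2: parent, skip
      visit 11 (parent 2)
        11–2: parent, skip
        visit 6 (parent 11)
          6–11: parent, skip
    visit 5 (parent 4)
      5–4: parent, skip
      visit 8 (parent 5)
        8–5: parent, skip
    visit 12 (parent 4)
      visit 10 (parent 12)
        10–12: parent, skip
      visit 3 (parent 12)
        3–12: parent, skip
      12–4: parent, skip
  visit 7 (parent 0)
    7–0: parent, skip
No non-parent visited neighbor found — the graph is a forest.

No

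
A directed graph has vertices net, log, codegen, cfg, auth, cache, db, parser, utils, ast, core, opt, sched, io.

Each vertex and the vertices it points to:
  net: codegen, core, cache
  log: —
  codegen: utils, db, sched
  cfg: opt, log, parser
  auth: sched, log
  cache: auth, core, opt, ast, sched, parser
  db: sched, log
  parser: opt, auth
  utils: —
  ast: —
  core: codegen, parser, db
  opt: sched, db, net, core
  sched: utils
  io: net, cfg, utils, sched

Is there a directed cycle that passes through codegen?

No

codegen lies on a cycle iff there is a path from codegen back to itself.
Exploring from codegen, it never reaches itself; equivalently, its strongly connected component is a singleton.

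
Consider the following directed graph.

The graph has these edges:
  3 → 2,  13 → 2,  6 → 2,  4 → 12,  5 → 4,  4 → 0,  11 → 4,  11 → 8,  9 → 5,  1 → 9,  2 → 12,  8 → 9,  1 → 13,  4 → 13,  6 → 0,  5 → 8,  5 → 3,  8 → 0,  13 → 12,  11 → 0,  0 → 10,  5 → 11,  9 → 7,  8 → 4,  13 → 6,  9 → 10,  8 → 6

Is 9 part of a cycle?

9 is on a cycle iff 9 can reach itself via ≥1 edge.
9 → 5 → 8 → 9 — yes.

Yes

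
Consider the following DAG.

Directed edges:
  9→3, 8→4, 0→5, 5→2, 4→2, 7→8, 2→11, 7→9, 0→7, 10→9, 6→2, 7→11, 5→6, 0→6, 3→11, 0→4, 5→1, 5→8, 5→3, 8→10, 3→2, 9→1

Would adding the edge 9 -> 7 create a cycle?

Yes

Adding 9→7 creates a cycle iff 7 can already reach 9.
Path from 7: 7 → 9.
So 7 → … → 9 → 7 is a cycle.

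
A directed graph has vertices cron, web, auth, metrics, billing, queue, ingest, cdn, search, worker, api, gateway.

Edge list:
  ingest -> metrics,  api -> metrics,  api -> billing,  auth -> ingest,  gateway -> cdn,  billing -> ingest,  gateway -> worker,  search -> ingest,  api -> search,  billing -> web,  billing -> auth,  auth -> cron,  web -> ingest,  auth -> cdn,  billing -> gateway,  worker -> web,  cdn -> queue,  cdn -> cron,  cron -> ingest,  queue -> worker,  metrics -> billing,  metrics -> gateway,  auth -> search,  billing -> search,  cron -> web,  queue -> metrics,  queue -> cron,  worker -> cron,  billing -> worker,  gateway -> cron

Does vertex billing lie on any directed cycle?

Yes

billing is on a cycle iff billing can reach itself via ≥1 edge.
billing → ingest → metrics → billing — yes.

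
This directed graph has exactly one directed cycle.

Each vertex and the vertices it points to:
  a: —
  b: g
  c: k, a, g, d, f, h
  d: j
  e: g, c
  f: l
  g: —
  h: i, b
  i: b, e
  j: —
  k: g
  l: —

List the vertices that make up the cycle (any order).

DFS with gray/black marking from c:
c gray
  k gray
    g gray
    g black
  k black
  a gray
  a black
  c→g: g black — skip
  d gray
    j gray
    j black
  d black
  f gray
    l gray
    l black
  f black
  h gray
    i gray
      b gray
        b→g: g black — skip
      b black
      e gray
        e→g: g black — skip
        e→c: c is gray → back edge
Back edge closes the cycle c → h → i → e → c; its vertices are {c, e, h, i}.

c, e, h, i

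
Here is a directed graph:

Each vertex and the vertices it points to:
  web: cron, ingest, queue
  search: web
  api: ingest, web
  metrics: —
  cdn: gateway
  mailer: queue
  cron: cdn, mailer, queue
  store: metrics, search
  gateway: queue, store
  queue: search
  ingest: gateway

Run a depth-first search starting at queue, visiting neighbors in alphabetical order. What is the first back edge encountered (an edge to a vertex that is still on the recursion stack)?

gateway->queue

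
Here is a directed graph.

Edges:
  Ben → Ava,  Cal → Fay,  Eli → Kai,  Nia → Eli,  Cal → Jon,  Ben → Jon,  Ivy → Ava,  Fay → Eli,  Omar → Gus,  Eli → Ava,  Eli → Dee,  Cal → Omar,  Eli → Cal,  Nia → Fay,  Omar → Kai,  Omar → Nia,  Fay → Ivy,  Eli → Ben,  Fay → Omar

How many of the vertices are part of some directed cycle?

5

A vertex is on a directed cycle iff it belongs to a strongly connected component of size ≥ 2 (or has a self-loop).
The vertices on cycles are {Cal, Eli, Fay, Nia, Omar} — 5 in total.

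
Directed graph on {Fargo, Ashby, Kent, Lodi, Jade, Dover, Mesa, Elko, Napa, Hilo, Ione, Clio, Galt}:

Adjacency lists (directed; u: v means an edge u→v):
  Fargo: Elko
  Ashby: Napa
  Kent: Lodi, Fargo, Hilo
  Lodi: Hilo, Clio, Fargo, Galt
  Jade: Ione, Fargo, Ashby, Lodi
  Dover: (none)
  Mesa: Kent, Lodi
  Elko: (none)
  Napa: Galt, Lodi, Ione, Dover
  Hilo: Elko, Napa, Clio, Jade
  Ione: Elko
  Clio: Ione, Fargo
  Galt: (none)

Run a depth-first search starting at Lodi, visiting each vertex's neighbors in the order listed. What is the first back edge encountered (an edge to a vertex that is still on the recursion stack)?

Napa→Lodi

DFS from Lodi (visiting each vertex's neighbors in the order listed); mark gray on enter, black on exit:
Lodi gray
  Hilo gray
    Elko gray
    Elko black
    Napa gray
      Galt gray
      Galt black
      Napa→Lodi: Lodi is gray → back edge
First back edge: Napa → Lodi.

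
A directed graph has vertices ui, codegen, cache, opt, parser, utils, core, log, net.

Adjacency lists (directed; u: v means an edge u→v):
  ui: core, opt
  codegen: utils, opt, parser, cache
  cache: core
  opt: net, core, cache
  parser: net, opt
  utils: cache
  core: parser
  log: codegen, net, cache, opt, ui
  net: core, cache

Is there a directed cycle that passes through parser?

Yes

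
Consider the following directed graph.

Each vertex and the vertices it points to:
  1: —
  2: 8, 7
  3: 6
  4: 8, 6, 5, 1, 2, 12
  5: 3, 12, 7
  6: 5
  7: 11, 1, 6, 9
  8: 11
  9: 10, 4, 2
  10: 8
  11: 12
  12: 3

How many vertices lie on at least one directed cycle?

A vertex is on a directed cycle iff it belongs to a strongly connected component of size ≥ 2 (or has a self-loop).
The vertices on cycles are {2, 3, 4, 5, 6, 7, 8, 9, 10, 11, 12} — 11 in total.

11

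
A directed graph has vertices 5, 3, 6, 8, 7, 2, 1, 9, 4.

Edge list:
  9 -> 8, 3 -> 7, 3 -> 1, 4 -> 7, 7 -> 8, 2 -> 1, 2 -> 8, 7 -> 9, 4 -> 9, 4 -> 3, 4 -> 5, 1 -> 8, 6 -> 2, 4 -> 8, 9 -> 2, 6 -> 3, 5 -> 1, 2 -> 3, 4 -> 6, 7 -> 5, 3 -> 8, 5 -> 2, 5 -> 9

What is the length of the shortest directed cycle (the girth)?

4

For each vertex v, BFS finds the shortest path from v back to v.
The shortest such closed walk is 5 → 2 → 3 → 7 → 5, length 4.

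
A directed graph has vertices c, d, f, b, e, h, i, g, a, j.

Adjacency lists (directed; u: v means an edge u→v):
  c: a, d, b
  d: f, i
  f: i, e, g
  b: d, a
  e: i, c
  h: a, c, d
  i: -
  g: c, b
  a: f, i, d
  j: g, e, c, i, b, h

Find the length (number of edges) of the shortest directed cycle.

For each vertex v, BFS finds the shortest path from v back to v.
The shortest such closed walk is g → b → a → f → g, length 4.

4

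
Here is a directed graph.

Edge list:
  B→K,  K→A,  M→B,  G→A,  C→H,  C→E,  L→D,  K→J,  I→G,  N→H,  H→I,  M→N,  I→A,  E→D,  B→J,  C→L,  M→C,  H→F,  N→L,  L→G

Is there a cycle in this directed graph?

DFS with white/gray/black marking, starting from J:
J gray
J black
A gray
A black
B gray
  B→J: J black — skip
  K gray
    K→J: J black — skip
    K→A: A black — skip
  K black
B black
C gray
  L gray
    D gray
    D black
    G gray
      G→A: A black — skip
    G black
  L black
  H gray
    F gray
    F black
    I gray
      I→A: A black — skip
      I→G: G black — skip
    I black
  H black
  E gray
    E→D: D black — skip
  E black
C black
M gray
  M→B: B black — skip
  N gray
    N→H: H black — skip
    N→L: L black — skip
  N black
  M→C: C black — skip
M black
Every edge goes to a white or black vertex — no back edge, so the graph is acyclic.

No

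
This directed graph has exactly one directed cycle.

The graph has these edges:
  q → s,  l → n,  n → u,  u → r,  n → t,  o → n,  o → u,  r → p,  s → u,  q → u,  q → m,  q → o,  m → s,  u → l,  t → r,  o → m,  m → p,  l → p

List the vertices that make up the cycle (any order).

DFS with gray/black marking from n:
n gray
  t gray
    r gray
      p gray
      p black
    r black
  t black
  u gray
    u→r: r black — skip
    l gray
      l→p: p black — skip
      l→n: n is gray → back edge
Back edge closes the cycle n → u → l → n; its vertices are {l, n, u}.

l, n, u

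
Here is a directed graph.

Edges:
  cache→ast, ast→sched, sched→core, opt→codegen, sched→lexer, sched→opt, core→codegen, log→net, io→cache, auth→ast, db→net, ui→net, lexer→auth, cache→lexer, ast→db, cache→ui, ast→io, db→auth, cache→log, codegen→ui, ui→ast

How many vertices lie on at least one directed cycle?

11

A vertex is on a directed cycle iff it belongs to a strongly connected component of size ≥ 2 (or has a self-loop).
The vertices on cycles are {db, io, ui, ast, opt, auth, core, cache, lexer, sched, codegen} — 11 in total.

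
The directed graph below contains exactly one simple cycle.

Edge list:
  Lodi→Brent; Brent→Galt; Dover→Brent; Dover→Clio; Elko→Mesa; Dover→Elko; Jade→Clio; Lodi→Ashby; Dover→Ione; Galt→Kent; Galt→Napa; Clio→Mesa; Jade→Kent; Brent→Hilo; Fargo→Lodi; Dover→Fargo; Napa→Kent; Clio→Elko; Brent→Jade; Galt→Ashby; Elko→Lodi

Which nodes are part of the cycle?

DFS with gray/black marking from Brent:
Brent gray
  Galt gray
    Kent gray
    Kent black
    Ashby gray
    Ashby black
    Napa gray
      Napa→Kent: Kent black — skip
    Napa black
  Galt black
  Hilo gray
  Hilo black
  Jade gray
    Clio gray
      Elko gray
        Mesa gray
        Mesa black
        Lodi gray
          Lodi→Brent: Brent is gray → back edge
Back edge closes the cycle Brent → Jade → Clio → Elko → Lodi → Brent; its vertices are {Clio, Elko, Jade, Lodi, Brent}.

Clio, Elko, Jade, Lodi, Brent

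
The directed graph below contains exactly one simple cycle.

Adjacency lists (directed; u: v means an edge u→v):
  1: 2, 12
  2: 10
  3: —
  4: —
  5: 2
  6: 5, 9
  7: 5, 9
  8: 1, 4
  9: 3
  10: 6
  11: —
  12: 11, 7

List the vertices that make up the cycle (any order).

DFS with gray/black marking from 2:
2 gray
  10 gray
    6 gray
      5 gray
        5→2: 2 is gray → back edge
Back edge closes the cycle 2 → 10 → 6 → 5 → 2; its vertices are {2, 5, 6, 10}.

2, 5, 6, 10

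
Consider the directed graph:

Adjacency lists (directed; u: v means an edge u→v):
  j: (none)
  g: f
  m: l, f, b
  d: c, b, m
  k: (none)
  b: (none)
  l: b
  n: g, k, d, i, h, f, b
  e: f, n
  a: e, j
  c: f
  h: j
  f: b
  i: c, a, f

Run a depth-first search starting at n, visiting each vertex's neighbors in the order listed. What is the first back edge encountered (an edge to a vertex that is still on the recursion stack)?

e→n

DFS from n (visiting each vertex's neighbors in the order listed); mark gray on enter, black on exit:
n gray
  g gray
    f gray
      b gray
      b black
    f black
  g black
  k gray
  k black
  d gray
    c gray
      c→f: f black — skip
    c black
    d→b: b black — skip
    m gray
      l gray
        l→b: b black — skip
      l black
      m→f: f black — skip
      m→b: b black — skip
    m black
  d black
  i gray
    i→c: c black — skip
    a gray
      e gray
        e→f: f black — skip
        e→n: n is gray → back edge
First back edge: e → n.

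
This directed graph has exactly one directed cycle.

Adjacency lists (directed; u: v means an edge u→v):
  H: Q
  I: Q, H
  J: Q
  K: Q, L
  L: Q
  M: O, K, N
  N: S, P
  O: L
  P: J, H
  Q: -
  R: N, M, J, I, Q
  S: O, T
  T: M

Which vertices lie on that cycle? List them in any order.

DFS with gray/black marking from N:
N gray
  S gray
    O gray
      L gray
        Q gray
        Q black
      L black
    O black
    T gray
      M gray
        M→O: O black — skip
        K gray
          K→Q: Q black — skip
          K→L: L black — skip
        K black
        M→N: N is gray → back edge
Back edge closes the cycle N → S → T → M → N; its vertices are {M, N, S, T}.

M, N, S, T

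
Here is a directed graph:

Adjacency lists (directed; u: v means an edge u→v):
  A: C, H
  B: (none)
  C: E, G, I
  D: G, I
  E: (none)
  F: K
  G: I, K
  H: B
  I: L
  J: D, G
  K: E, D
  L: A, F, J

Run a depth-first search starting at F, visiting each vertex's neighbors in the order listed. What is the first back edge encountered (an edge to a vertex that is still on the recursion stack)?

C->G

DFS from F (visiting each vertex's neighbors in the order listed); mark gray on enter, black on exit:
F gray
  K gray
    E gray
    E black
    D gray
      G gray
        I gray
          L gray
            A gray
              C gray
                C→E: E black — skip
                C→G: G is gray → back edge
First back edge: C → G.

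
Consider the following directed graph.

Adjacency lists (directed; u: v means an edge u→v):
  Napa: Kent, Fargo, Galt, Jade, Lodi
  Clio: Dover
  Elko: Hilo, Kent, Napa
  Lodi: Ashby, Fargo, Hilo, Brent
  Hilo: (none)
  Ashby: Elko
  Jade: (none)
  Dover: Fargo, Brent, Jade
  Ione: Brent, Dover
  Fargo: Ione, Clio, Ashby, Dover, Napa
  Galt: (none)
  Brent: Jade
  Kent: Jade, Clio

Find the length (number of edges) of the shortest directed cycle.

2

For each vertex v, BFS finds the shortest path from v back to v.
The shortest such closed walk is Fargo → Napa → Fargo, length 2.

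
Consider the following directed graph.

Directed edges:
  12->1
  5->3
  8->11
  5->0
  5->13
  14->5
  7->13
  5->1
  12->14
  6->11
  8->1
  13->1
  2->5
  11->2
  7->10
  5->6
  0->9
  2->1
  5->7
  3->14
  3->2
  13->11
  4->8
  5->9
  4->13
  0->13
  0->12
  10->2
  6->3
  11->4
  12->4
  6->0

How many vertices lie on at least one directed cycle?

13

A vertex is on a directed cycle iff it belongs to a strongly connected component of size ≥ 2 (or has a self-loop).
The vertices on cycles are {0, 2, 3, 4, 5, 6, 7, 8, 10, 11, 12, 13, 14} — 13 in total.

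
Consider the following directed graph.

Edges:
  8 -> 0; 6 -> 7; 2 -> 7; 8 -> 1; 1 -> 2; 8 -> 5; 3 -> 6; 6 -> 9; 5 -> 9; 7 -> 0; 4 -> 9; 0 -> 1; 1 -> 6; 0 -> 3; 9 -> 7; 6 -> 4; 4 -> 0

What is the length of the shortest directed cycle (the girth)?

4

For each vertex v, BFS finds the shortest path from v back to v.
The shortest such closed walk is 1 → 2 → 7 → 0 → 1, length 4.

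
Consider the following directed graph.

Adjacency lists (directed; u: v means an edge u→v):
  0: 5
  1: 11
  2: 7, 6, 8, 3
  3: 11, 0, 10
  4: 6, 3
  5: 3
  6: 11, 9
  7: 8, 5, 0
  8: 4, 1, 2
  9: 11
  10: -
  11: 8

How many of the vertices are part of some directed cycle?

A vertex is on a directed cycle iff it belongs to a strongly connected component of size ≥ 2 (or has a self-loop).
The vertices on cycles are {0, 1, 2, 3, 4, 5, 6, 7, 8, 9, 11} — 11 in total.

11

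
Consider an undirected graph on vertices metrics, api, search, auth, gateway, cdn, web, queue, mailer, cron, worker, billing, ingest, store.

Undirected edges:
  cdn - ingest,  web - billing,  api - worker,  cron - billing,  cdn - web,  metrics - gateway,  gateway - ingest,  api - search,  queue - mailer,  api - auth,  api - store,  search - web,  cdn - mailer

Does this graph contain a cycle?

No

DFS, tracking each vertex's parent; an edge to a visited non-parent vertex closes a cycle.
Start from metrics:
visit metrics (parent –)
  visit gateway (parent metrics)
    gateway–metrics: parent, skip
    visit ingest (parent gateway)
      visit cdn (parent ingest)
        cdn–ingest: parent, skip
        visit mailer (parent cdn)
          mailer–cdn: parent, skip
          visit queue (parent mailer)
            queue–mailer: parent, skip
        visit web (parent cdn)
          web–cdn: parent, skip
          visit search (parent web)
            visit api (parent search)
              api–search: parent, skip
              visit store (parent api)
                store–api: parent, skip
              visit auth (parent api)
                auth–api: parent, skip
              visit worker (parent api)
                worker–api: parent, skip
            search–web: parent, skip
          visit billing (parent web)
            visit cron (parent billing)
              cron–billing: parent, skip
            billing–web: parent, skip
      ingest–gateway: parent, skip
No non-parent visited neighbor found — the graph is a forest.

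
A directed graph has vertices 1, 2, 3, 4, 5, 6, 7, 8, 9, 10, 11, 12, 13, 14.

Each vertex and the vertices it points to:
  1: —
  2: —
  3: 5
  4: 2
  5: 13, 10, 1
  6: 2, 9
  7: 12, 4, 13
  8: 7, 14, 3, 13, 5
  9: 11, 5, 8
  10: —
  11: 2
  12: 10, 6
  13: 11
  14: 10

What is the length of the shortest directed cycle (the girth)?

For each vertex v, BFS finds the shortest path from v back to v.
The shortest such closed walk is 9 → 8 → 7 → 12 → 6 → 9, length 5.

5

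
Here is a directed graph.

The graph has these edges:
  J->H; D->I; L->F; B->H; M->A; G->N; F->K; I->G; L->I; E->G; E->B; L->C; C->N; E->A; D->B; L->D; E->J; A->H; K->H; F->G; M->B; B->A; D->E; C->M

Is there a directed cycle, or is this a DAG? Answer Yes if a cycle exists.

No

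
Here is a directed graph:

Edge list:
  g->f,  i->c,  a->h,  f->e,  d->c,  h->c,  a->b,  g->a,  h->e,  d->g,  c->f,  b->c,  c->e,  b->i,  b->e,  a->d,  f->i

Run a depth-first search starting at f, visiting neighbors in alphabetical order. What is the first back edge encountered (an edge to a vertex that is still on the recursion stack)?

c->f

DFS from f (visiting neighbors in alphabetical order); mark gray on enter, black on exit:
f gray
  e gray
  e black
  i gray
    c gray
      c→e: e black — skip
      c→f: f is gray → back edge
First back edge: c → f.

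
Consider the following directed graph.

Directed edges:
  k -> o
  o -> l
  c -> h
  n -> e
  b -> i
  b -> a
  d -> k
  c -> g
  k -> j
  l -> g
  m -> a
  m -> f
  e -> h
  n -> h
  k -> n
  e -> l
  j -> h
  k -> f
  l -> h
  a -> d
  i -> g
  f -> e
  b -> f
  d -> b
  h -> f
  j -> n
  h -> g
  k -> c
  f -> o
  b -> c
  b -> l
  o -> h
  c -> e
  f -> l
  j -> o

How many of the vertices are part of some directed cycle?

8

A vertex is on a directed cycle iff it belongs to a strongly connected component of size ≥ 2 (or has a self-loop).
The vertices on cycles are {a, b, d, e, f, h, l, o} — 8 in total.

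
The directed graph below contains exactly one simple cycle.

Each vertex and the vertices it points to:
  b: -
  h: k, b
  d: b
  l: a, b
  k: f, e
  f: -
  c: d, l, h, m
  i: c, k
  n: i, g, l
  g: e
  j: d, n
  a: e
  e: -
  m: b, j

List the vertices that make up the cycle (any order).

c, i, j, m, n

DFS with gray/black marking from j:
j gray
  d gray
    b gray
    b black
  d black
  n gray
    i gray
      c gray
        c→d: d black — skip
        l gray
          a gray
            e gray
            e black
          a black
          l→b: b black — skip
        l black
        h gray
          k gray
            f gray
            f black
            k→e: e black — skip
          k black
          h→b: b black — skip
        h black
        m gray
          m→b: b black — skip
          m→j: j is gray → back edge
Back edge closes the cycle j → n → i → c → m → j; its vertices are {c, i, j, m, n}.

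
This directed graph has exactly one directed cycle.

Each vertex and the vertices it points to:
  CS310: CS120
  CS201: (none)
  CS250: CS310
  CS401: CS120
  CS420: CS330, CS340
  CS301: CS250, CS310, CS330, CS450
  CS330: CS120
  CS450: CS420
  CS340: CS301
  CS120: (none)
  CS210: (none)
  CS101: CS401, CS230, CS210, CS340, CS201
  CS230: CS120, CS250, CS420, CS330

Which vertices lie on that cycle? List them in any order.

CS301, CS340, CS420, CS450

DFS with gray/black marking from CS340:
CS340 gray
  CS301 gray
    CS250 gray
      CS310 gray
        CS120 gray
        CS120 black
      CS310 black
    CS250 black
    CS301→CS310: CS310 black — skip
    CS330 gray
      CS330→CS120: CS120 black — skip
    CS330 black
    CS450 gray
      CS420 gray
        CS420→CS330: CS330 black — skip
        CS420→CS340: CS340 is gray → back edge
Back edge closes the cycle CS340 → CS301 → CS450 → CS420 → CS340; its vertices are {CS301, CS340, CS420, CS450}.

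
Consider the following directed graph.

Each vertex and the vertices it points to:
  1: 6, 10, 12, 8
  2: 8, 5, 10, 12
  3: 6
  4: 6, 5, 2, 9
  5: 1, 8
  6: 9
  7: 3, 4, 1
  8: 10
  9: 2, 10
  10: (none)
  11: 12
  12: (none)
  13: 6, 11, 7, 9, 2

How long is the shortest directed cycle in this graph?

For each vertex v, BFS finds the shortest path from v back to v.
The shortest such closed walk is 2 → 5 → 1 → 6 → 9 → 2, length 5.

5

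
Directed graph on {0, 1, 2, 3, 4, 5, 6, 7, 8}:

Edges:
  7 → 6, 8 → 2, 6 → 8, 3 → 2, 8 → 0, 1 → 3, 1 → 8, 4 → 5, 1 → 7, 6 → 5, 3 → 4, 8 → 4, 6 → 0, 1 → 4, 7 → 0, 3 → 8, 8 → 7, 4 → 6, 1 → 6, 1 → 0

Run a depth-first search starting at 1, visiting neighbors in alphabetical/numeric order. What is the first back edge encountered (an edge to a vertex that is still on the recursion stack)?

8→4

DFS from 1 (visiting neighbors in alphabetical/numeric order); mark gray on enter, black on exit:
1 gray
  0 gray
  0 black
  3 gray
    2 gray
    2 black
    4 gray
      5 gray
      5 black
      6 gray
        6→0: 0 black — skip
        6→5: 5 black — skip
        8 gray
          8→0: 0 black — skip
          8→2: 2 black — skip
          8→4: 4 is gray → back edge
First back edge: 8 → 4.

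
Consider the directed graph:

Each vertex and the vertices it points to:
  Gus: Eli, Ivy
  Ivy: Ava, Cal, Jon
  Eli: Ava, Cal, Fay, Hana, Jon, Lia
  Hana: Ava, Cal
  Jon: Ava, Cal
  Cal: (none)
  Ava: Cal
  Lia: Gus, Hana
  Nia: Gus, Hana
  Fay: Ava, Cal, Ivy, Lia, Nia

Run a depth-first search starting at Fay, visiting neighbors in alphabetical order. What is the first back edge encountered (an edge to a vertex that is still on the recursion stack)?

DFS from Fay (visiting neighbors in alphabetical order); mark gray on enter, black on exit:
Fay gray
  Ava gray
    Cal gray
    Cal black
  Ava black
  Fay→Cal: Cal black — skip
  Ivy gray
    Ivy→Ava: Ava black — skip
    Ivy→Cal: Cal black — skip
    Jon gray
      Jon→Ava: Ava black — skip
      Jon→Cal: Cal black — skip
    Jon black
  Ivy black
  Lia gray
    Gus gray
      Eli gray
        Eli→Ava: Ava black — skip
        Eli→Cal: Cal black — skip
        Eli→Fay: Fay is gray → back edge
First back edge: Eli → Fay.

Eli->Fay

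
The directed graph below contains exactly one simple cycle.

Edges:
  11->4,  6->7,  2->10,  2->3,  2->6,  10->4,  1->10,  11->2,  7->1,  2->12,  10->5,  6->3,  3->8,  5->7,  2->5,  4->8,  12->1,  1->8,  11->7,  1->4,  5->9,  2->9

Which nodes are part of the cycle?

DFS with gray/black marking from 10:
10 gray
  4 gray
    8 gray
    8 black
  4 black
  5 gray
    7 gray
      1 gray
        1→10: 10 is gray → back edge
Back edge closes the cycle 10 → 5 → 7 → 1 → 10; its vertices are {1, 5, 7, 10}.

1, 5, 7, 10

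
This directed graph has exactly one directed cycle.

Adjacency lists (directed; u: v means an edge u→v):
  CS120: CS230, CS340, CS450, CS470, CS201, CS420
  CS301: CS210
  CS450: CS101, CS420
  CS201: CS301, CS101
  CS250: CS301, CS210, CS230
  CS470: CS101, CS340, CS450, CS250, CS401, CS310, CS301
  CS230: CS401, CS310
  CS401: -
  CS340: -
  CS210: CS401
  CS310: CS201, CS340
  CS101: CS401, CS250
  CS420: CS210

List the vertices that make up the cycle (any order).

CS101, CS201, CS230, CS250, CS310

DFS with gray/black marking from CS250:
CS250 gray
  CS301 gray
    CS210 gray
      CS401 gray
      CS401 black
    CS210 black
  CS301 black
  CS250→CS210: CS210 black — skip
  CS230 gray
    CS230→CS401: CS401 black — skip
    CS310 gray
      CS201 gray
        CS201→CS301: CS301 black — skip
        CS101 gray
          CS101→CS401: CS401 black — skip
          CS101→CS250: CS250 is gray → back edge
Back edge closes the cycle CS250 → CS230 → CS310 → CS201 → CS101 → CS250; its vertices are {CS101, CS201, CS230, CS250, CS310}.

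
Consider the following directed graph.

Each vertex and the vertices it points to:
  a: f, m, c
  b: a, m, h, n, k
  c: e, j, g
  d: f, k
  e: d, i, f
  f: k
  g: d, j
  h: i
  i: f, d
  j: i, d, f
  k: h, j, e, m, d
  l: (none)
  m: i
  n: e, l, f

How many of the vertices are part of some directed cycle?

8

A vertex is on a directed cycle iff it belongs to a strongly connected component of size ≥ 2 (or has a self-loop).
The vertices on cycles are {d, e, f, h, i, j, k, m} — 8 in total.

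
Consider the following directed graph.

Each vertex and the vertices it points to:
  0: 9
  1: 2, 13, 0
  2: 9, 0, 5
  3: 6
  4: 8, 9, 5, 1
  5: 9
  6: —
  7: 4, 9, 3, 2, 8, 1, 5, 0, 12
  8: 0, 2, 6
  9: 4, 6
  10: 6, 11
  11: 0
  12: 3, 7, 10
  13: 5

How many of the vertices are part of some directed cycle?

A vertex is on a directed cycle iff it belongs to a strongly connected component of size ≥ 2 (or has a self-loop).
The vertices on cycles are {0, 1, 2, 4, 5, 7, 8, 9, 12, 13} — 10 in total.

10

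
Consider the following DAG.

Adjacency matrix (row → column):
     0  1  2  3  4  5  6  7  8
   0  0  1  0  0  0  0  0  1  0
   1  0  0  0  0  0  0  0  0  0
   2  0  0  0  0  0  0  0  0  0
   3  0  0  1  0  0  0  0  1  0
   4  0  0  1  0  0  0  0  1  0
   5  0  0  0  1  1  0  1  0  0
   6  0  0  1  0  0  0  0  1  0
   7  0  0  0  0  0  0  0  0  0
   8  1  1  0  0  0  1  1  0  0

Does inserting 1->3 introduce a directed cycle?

No

Adding 1→3 creates a cycle iff 3 can already reach 1.
Explore from 3: no path reaches 1. The graph stays acyclic.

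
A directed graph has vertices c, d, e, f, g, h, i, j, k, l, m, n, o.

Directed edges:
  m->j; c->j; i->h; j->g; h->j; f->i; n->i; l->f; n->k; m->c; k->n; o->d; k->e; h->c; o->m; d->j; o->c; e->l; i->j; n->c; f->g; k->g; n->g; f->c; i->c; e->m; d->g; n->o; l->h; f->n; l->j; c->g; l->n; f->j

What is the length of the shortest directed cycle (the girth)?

For each vertex v, BFS finds the shortest path from v back to v.
The shortest such closed walk is n → k → n, length 2.

2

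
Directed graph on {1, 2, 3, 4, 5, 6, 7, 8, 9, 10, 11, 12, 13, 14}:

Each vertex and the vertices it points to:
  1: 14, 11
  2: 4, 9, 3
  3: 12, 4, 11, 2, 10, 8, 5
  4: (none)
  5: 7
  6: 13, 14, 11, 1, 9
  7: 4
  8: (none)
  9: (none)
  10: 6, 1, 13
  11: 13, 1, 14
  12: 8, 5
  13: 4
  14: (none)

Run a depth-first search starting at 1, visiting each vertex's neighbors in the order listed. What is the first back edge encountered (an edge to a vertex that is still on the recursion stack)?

DFS from 1 (visiting each vertex's neighbors in the order listed); mark gray on enter, black on exit:
1 gray
  14 gray
  14 black
  11 gray
    13 gray
      4 gray
      4 black
    13 black
    11→1: 1 is gray → back edge
First back edge: 11 → 1.

11→1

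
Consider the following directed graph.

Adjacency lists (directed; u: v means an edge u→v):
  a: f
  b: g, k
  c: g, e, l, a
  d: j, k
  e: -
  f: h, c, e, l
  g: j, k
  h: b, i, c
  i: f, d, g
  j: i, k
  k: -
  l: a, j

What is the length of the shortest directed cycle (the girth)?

3

For each vertex v, BFS finds the shortest path from v back to v.
The shortest such closed walk is f → h → i → f, length 3.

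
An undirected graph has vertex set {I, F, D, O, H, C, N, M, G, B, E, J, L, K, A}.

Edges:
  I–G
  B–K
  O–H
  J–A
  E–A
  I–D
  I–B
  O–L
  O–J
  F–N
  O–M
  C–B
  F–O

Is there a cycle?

No

DFS, tracking each vertex's parent; an edge to a visited non-parent vertex closes a cycle.
Start from F:
visit F (parent –)
  visit N (parent F)
    N–F: parent, skip
  visit O (parent F)
    visit H (parent O)
      H–O: parent, skip
    O–F: parent, skip
    visit M (parent O)
      M–O: parent, skip
    visit J (parent O)
      J–O: parent, skip
      visit A (parent J)
        A–J: parent, skip
        visit E (parent A)
          E–A: parent, skip
    visit L (parent O)
      L–O: parent, skip
visit I (parent –)
  visit B (parent I)
    visit C (parent B)
      C–B: parent, skip
    visit K (parent B)
      K–B: parent, skip
    B–I: parent, skip
  visit D (parent I)
    D–I: parent, skip
  visit G (parent I)
    G–I: parent, skip
No non-parent visited neighbor found — the graph is a forest.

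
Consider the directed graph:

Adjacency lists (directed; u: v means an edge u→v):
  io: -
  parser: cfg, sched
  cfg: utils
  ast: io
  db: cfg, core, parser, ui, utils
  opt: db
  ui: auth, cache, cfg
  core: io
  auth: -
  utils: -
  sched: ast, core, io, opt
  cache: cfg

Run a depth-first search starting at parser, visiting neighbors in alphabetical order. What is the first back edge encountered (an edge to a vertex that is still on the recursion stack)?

DFS from parser (visiting neighbors in alphabetical order); mark gray on enter, black on exit:
parser gray
  cfg gray
    utils gray
    utils black
  cfg black
  sched gray
    ast gray
      io gray
      io black
    ast black
    core gray
      core→io: io black — skip
    core black
    sched→io: io black — skip
    opt gray
      db gray
        db→cfg: cfg black — skip
        db→core: core black — skip
        db→parser: parser is gray → back edge
First back edge: db → parser.

db->parser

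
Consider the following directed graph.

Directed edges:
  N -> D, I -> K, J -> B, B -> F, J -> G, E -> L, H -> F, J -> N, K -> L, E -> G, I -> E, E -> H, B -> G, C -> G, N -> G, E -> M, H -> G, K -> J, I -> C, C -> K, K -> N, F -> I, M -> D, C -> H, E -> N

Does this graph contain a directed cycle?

DFS with white/gray/black marking, starting from F:
F gray
  I gray
    E gray
      M gray
        D gray
        D black
      M black
      G gray
      G black
      N gray
        N→G: G black — skip
        N→D: D black — skip
      N black
      H gray
        H→F: F is gray → back edge
Back edge found, so a cycle exists: F → I → E → H → F.

Yes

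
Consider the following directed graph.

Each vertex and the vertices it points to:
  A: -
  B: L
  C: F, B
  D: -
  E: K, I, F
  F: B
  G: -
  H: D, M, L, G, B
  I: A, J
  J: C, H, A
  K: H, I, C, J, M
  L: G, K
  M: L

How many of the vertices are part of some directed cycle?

9

A vertex is on a directed cycle iff it belongs to a strongly connected component of size ≥ 2 (or has a self-loop).
The vertices on cycles are {B, C, F, H, I, J, K, L, M} — 9 in total.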